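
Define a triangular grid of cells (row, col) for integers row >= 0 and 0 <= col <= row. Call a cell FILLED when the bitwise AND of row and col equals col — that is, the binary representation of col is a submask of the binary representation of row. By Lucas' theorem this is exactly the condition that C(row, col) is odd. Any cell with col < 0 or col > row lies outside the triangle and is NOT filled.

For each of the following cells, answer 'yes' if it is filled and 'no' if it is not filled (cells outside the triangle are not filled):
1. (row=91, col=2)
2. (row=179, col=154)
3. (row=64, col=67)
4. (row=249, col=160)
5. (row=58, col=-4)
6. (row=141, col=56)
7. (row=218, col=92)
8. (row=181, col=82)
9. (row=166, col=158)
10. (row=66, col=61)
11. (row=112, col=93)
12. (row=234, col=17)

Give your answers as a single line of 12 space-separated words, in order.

(91,2): row=0b1011011, col=0b10, row AND col = 0b10 = 2; 2 == 2 -> filled
(179,154): row=0b10110011, col=0b10011010, row AND col = 0b10010010 = 146; 146 != 154 -> empty
(64,67): col outside [0, 64] -> not filled
(249,160): row=0b11111001, col=0b10100000, row AND col = 0b10100000 = 160; 160 == 160 -> filled
(58,-4): col outside [0, 58] -> not filled
(141,56): row=0b10001101, col=0b111000, row AND col = 0b1000 = 8; 8 != 56 -> empty
(218,92): row=0b11011010, col=0b1011100, row AND col = 0b1011000 = 88; 88 != 92 -> empty
(181,82): row=0b10110101, col=0b1010010, row AND col = 0b10000 = 16; 16 != 82 -> empty
(166,158): row=0b10100110, col=0b10011110, row AND col = 0b10000110 = 134; 134 != 158 -> empty
(66,61): row=0b1000010, col=0b111101, row AND col = 0b0 = 0; 0 != 61 -> empty
(112,93): row=0b1110000, col=0b1011101, row AND col = 0b1010000 = 80; 80 != 93 -> empty
(234,17): row=0b11101010, col=0b10001, row AND col = 0b0 = 0; 0 != 17 -> empty

Answer: yes no no yes no no no no no no no no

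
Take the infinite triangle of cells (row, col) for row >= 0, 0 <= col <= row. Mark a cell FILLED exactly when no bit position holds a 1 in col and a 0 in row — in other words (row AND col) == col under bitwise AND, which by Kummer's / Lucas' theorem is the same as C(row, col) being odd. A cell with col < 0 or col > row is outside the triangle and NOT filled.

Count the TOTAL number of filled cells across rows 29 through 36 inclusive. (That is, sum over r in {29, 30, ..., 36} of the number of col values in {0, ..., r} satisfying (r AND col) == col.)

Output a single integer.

r29=11101 pc4: +16 =16
r30=11110 pc4: +16 =32
r31=11111 pc5: +32 =64
r32=100000 pc1: +2 =66
r33=100001 pc2: +4 =70
r34=100010 pc2: +4 =74
r35=100011 pc3: +8 =82
r36=100100 pc2: +4 =86

Answer: 86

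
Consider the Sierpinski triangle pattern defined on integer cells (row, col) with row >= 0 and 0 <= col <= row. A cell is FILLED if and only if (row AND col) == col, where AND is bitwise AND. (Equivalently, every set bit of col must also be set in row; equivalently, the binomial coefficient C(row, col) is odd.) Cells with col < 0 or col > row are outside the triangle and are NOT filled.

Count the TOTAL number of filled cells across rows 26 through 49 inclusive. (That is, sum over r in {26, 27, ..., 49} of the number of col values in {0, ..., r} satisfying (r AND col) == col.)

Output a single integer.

Answer: 270

Derivation:
r26=11010 pc3: +8 =8
r27=11011 pc4: +16 =24
r28=11100 pc3: +8 =32
r29=11101 pc4: +16 =48
r30=11110 pc4: +16 =64
r31=11111 pc5: +32 =96
r32=100000 pc1: +2 =98
r33=100001 pc2: +4 =102
r34=100010 pc2: +4 =106
r35=100011 pc3: +8 =114
r36=100100 pc2: +4 =118
r37=100101 pc3: +8 =126
r38=100110 pc3: +8 =134
r39=100111 pc4: +16 =150
r40=101000 pc2: +4 =154
r41=101001 pc3: +8 =162
r42=101010 pc3: +8 =170
r43=101011 pc4: +16 =186
r44=101100 pc3: +8 =194
r45=101101 pc4: +16 =210
r46=101110 pc4: +16 =226
r47=101111 pc5: +32 =258
r48=110000 pc2: +4 =262
r49=110001 pc3: +8 =270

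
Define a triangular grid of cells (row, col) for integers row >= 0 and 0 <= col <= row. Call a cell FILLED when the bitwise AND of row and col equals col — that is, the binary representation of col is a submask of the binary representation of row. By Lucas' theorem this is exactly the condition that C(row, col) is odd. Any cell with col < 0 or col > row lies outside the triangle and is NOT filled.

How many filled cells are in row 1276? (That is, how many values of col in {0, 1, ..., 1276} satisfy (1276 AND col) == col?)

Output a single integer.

Answer: 128

Derivation:
1276 in binary = 10011111100
popcount(1276) = number of 1-bits in 10011111100 = 7
A col c satisfies (1276 AND c) == c iff every set bit of c is also set in 1276; each of the 7 set bits of 1276 can independently be on or off in c.
count = 2^7 = 128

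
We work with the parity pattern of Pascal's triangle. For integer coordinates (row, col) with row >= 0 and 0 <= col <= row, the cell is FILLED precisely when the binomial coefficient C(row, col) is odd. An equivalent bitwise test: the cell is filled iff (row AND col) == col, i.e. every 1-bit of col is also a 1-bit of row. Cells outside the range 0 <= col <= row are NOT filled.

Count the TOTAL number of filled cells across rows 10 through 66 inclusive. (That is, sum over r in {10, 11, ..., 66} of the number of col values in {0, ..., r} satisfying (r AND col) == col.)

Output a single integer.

Answer: 706

Derivation:
r10=1010 pc2: +4 =4
r11=1011 pc3: +8 =12
r12=1100 pc2: +4 =16
r13=1101 pc3: +8 =24
r14=1110 pc3: +8 =32
r15=1111 pc4: +16 =48
r16=10000 pc1: +2 =50
r17=10001 pc2: +4 =54
r18=10010 pc2: +4 =58
r19=10011 pc3: +8 =66
r20=10100 pc2: +4 =70
r21=10101 pc3: +8 =78
r22=10110 pc3: +8 =86
r23=10111 pc4: +16 =102
r24=11000 pc2: +4 =106
r25=11001 pc3: +8 =114
r26=11010 pc3: +8 =122
r27=11011 pc4: +16 =138
r28=11100 pc3: +8 =146
r29=11101 pc4: +16 =162
r30=11110 pc4: +16 =178
r31=11111 pc5: +32 =210
r32=100000 pc1: +2 =212
r33=100001 pc2: +4 =216
r34=100010 pc2: +4 =220
r35=100011 pc3: +8 =228
r36=100100 pc2: +4 =232
r37=100101 pc3: +8 =240
r38=100110 pc3: +8 =248
r39=100111 pc4: +16 =264
r40=101000 pc2: +4 =268
r41=101001 pc3: +8 =276
r42=101010 pc3: +8 =284
r43=101011 pc4: +16 =300
r44=101100 pc3: +8 =308
r45=101101 pc4: +16 =324
r46=101110 pc4: +16 =340
r47=101111 pc5: +32 =372
r48=110000 pc2: +4 =376
r49=110001 pc3: +8 =384
r50=110010 pc3: +8 =392
r51=110011 pc4: +16 =408
r52=110100 pc3: +8 =416
r53=110101 pc4: +16 =432
r54=110110 pc4: +16 =448
r55=110111 pc5: +32 =480
r56=111000 pc3: +8 =488
r57=111001 pc4: +16 =504
r58=111010 pc4: +16 =520
r59=111011 pc5: +32 =552
r60=111100 pc4: +16 =568
r61=111101 pc5: +32 =600
r62=111110 pc5: +32 =632
r63=111111 pc6: +64 =696
r64=1000000 pc1: +2 =698
r65=1000001 pc2: +4 =702
r66=1000010 pc2: +4 =706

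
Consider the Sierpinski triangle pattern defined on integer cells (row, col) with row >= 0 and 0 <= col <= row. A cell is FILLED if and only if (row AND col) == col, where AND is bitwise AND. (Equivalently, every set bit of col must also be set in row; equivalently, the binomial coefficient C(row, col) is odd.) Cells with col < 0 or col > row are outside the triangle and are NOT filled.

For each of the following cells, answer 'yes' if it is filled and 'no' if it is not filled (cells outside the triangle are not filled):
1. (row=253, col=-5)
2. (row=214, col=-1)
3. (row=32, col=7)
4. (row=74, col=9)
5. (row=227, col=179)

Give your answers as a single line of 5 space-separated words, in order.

(253,-5): col outside [0, 253] -> not filled
(214,-1): col outside [0, 214] -> not filled
(32,7): row=0b100000, col=0b111, row AND col = 0b0 = 0; 0 != 7 -> empty
(74,9): row=0b1001010, col=0b1001, row AND col = 0b1000 = 8; 8 != 9 -> empty
(227,179): row=0b11100011, col=0b10110011, row AND col = 0b10100011 = 163; 163 != 179 -> empty

Answer: no no no no no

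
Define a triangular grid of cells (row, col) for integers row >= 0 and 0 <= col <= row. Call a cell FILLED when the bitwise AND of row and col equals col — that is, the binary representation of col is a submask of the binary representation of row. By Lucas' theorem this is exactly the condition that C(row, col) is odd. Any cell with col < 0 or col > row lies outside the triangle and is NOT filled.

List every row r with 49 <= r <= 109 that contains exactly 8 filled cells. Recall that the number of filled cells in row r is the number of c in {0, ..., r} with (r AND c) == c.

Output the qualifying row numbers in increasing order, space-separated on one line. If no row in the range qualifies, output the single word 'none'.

Answer: 49 50 52 56 67 69 70 73 74 76 81 82 84 88 97 98 100 104

Derivation:
Row r has 2^popcount(r) filled cells, so we need popcount(r) = log2(8) = 3.
Scan r = 49..109 and keep those with exactly 3 one-bits:
r=49=110001 popcount=3 -> KEEP
r=50=110010 popcount=3 -> KEEP
r=51=110011 popcount=4 -> skip
r=52=110100 popcount=3 -> KEEP
r=53=110101 popcount=4 -> skip
r=54=110110 popcount=4 -> skip
r=55=110111 popcount=5 -> skip
r=56=111000 popcount=3 -> KEEP
r=57=111001 popcount=4 -> skip
r=58=111010 popcount=4 -> skip
r=59=111011 popcount=5 -> skip
r=60=111100 popcount=4 -> skip
r=61=111101 popcount=5 -> skip
r=62=111110 popcount=5 -> skip
r=63=111111 popcount=6 -> skip
r=64=1000000 popcount=1 -> skip
r=65=1000001 popcount=2 -> skip
r=66=1000010 popcount=2 -> skip
r=67=1000011 popcount=3 -> KEEP
r=68=1000100 popcount=2 -> skip
r=69=1000101 popcount=3 -> KEEP
r=70=1000110 popcount=3 -> KEEP
r=71=1000111 popcount=4 -> skip
r=72=1001000 popcount=2 -> skip
r=73=1001001 popcount=3 -> KEEP
r=74=1001010 popcount=3 -> KEEP
r=75=1001011 popcount=4 -> skip
r=76=1001100 popcount=3 -> KEEP
r=77=1001101 popcount=4 -> skip
r=78=1001110 popcount=4 -> skip
r=79=1001111 popcount=5 -> skip
r=80=1010000 popcount=2 -> skip
r=81=1010001 popcount=3 -> KEEP
r=82=1010010 popcount=3 -> KEEP
r=83=1010011 popcount=4 -> skip
r=84=1010100 popcount=3 -> KEEP
r=85=1010101 popcount=4 -> skip
r=86=1010110 popcount=4 -> skip
r=87=1010111 popcount=5 -> skip
r=88=1011000 popcount=3 -> KEEP
r=89=1011001 popcount=4 -> skip
r=90=1011010 popcount=4 -> skip
r=91=1011011 popcount=5 -> skip
r=92=1011100 popcount=4 -> skip
r=93=1011101 popcount=5 -> skip
r=94=1011110 popcount=5 -> skip
r=95=1011111 popcount=6 -> skip
r=96=1100000 popcount=2 -> skip
r=97=1100001 popcount=3 -> KEEP
r=98=1100010 popcount=3 -> KEEP
r=99=1100011 popcount=4 -> skip
r=100=1100100 popcount=3 -> KEEP
r=101=1100101 popcount=4 -> skip
r=102=1100110 popcount=4 -> skip
r=103=1100111 popcount=5 -> skip
r=104=1101000 popcount=3 -> KEEP
r=105=1101001 popcount=4 -> skip
r=106=1101010 popcount=4 -> skip
r=107=1101011 popcount=5 -> skip
r=108=1101100 popcount=4 -> skip
r=109=1101101 popcount=5 -> skip
Kept rows: 49 50 52 56 67 69 70 73 74 76 81 82 84 88 97 98 100 104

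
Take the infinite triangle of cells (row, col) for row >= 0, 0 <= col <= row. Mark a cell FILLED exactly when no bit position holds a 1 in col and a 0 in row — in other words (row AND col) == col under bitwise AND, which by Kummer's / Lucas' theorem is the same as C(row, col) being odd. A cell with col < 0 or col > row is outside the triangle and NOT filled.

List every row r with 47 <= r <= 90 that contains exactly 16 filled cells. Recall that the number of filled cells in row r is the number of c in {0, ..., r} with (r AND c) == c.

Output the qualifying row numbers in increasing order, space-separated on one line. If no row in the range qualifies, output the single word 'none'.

Answer: 51 53 54 57 58 60 71 75 77 78 83 85 86 89 90

Derivation:
Row r has 2^popcount(r) filled cells, so we need popcount(r) = log2(16) = 4.
Scan r = 47..90 and keep those with exactly 4 one-bits:
r=47=101111 popcount=5 -> skip
r=48=110000 popcount=2 -> skip
r=49=110001 popcount=3 -> skip
r=50=110010 popcount=3 -> skip
r=51=110011 popcount=4 -> KEEP
r=52=110100 popcount=3 -> skip
r=53=110101 popcount=4 -> KEEP
r=54=110110 popcount=4 -> KEEP
r=55=110111 popcount=5 -> skip
r=56=111000 popcount=3 -> skip
r=57=111001 popcount=4 -> KEEP
r=58=111010 popcount=4 -> KEEP
r=59=111011 popcount=5 -> skip
r=60=111100 popcount=4 -> KEEP
r=61=111101 popcount=5 -> skip
r=62=111110 popcount=5 -> skip
r=63=111111 popcount=6 -> skip
r=64=1000000 popcount=1 -> skip
r=65=1000001 popcount=2 -> skip
r=66=1000010 popcount=2 -> skip
r=67=1000011 popcount=3 -> skip
r=68=1000100 popcount=2 -> skip
r=69=1000101 popcount=3 -> skip
r=70=1000110 popcount=3 -> skip
r=71=1000111 popcount=4 -> KEEP
r=72=1001000 popcount=2 -> skip
r=73=1001001 popcount=3 -> skip
r=74=1001010 popcount=3 -> skip
r=75=1001011 popcount=4 -> KEEP
r=76=1001100 popcount=3 -> skip
r=77=1001101 popcount=4 -> KEEP
r=78=1001110 popcount=4 -> KEEP
r=79=1001111 popcount=5 -> skip
r=80=1010000 popcount=2 -> skip
r=81=1010001 popcount=3 -> skip
r=82=1010010 popcount=3 -> skip
r=83=1010011 popcount=4 -> KEEP
r=84=1010100 popcount=3 -> skip
r=85=1010101 popcount=4 -> KEEP
r=86=1010110 popcount=4 -> KEEP
r=87=1010111 popcount=5 -> skip
r=88=1011000 popcount=3 -> skip
r=89=1011001 popcount=4 -> KEEP
r=90=1011010 popcount=4 -> KEEP
Kept rows: 51 53 54 57 58 60 71 75 77 78 83 85 86 89 90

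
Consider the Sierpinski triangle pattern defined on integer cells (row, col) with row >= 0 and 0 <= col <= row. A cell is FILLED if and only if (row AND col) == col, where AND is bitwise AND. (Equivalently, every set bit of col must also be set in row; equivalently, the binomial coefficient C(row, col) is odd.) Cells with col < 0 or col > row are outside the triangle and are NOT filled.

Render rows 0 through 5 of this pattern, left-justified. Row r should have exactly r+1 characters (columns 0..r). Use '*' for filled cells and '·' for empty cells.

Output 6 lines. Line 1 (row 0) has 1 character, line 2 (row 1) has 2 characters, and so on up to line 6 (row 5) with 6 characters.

Answer: *
**
*·*
****
*···*
**··**

Derivation:
r0=0: *
r1=1: **
r2=10: *·*
r3=11: ****
r4=100: *···*
r5=101: **··**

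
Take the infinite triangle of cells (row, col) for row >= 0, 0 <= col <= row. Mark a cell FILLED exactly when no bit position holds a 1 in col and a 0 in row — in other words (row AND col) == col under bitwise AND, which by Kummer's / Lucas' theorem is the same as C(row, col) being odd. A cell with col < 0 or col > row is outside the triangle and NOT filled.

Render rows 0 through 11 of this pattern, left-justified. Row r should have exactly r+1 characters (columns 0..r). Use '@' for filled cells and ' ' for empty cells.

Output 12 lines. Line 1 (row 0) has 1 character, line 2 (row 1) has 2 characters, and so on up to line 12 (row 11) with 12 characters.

r0=0: @
r1=1: @@
r2=10: @ @
r3=11: @@@@
r4=100: @   @
r5=101: @@  @@
r6=110: @ @ @ @
r7=111: @@@@@@@@
r8=1000: @       @
r9=1001: @@      @@
r10=1010: @ @     @ @
r11=1011: @@@@    @@@@

Answer: @
@@
@ @
@@@@
@   @
@@  @@
@ @ @ @
@@@@@@@@
@       @
@@      @@
@ @     @ @
@@@@    @@@@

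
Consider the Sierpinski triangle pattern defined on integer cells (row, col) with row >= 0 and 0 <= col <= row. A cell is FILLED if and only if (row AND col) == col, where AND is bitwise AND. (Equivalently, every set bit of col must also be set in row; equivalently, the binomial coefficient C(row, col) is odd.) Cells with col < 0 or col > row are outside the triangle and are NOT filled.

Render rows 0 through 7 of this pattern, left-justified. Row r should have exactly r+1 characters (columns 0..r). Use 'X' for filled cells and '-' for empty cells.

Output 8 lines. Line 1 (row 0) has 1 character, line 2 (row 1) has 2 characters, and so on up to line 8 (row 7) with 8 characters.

r0=0: X
r1=1: XX
r2=10: X-X
r3=11: XXXX
r4=100: X---X
r5=101: XX--XX
r6=110: X-X-X-X
r7=111: XXXXXXXX

Answer: X
XX
X-X
XXXX
X---X
XX--XX
X-X-X-X
XXXXXXXX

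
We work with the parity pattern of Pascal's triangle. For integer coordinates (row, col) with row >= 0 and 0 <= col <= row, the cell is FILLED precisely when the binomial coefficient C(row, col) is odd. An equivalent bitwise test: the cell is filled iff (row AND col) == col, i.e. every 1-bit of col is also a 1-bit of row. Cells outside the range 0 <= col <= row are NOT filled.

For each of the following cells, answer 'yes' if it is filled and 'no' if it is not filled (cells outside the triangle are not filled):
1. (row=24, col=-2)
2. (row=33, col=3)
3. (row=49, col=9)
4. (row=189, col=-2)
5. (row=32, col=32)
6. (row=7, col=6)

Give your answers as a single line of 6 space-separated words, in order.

(24,-2): col outside [0, 24] -> not filled
(33,3): row=0b100001, col=0b11, row AND col = 0b1 = 1; 1 != 3 -> empty
(49,9): row=0b110001, col=0b1001, row AND col = 0b1 = 1; 1 != 9 -> empty
(189,-2): col outside [0, 189] -> not filled
(32,32): row=0b100000, col=0b100000, row AND col = 0b100000 = 32; 32 == 32 -> filled
(7,6): row=0b111, col=0b110, row AND col = 0b110 = 6; 6 == 6 -> filled

Answer: no no no no yes yes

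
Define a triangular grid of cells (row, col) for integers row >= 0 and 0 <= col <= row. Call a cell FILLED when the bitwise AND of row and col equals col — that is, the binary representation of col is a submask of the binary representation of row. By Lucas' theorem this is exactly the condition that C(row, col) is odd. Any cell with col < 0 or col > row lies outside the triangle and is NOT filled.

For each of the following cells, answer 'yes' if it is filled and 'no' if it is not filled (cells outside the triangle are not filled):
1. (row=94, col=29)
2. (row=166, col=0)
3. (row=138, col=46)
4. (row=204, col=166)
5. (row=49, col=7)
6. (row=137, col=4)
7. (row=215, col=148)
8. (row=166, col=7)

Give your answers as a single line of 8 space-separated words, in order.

Answer: no yes no no no no yes no

Derivation:
(94,29): row=0b1011110, col=0b11101, row AND col = 0b11100 = 28; 28 != 29 -> empty
(166,0): row=0b10100110, col=0b0, row AND col = 0b0 = 0; 0 == 0 -> filled
(138,46): row=0b10001010, col=0b101110, row AND col = 0b1010 = 10; 10 != 46 -> empty
(204,166): row=0b11001100, col=0b10100110, row AND col = 0b10000100 = 132; 132 != 166 -> empty
(49,7): row=0b110001, col=0b111, row AND col = 0b1 = 1; 1 != 7 -> empty
(137,4): row=0b10001001, col=0b100, row AND col = 0b0 = 0; 0 != 4 -> empty
(215,148): row=0b11010111, col=0b10010100, row AND col = 0b10010100 = 148; 148 == 148 -> filled
(166,7): row=0b10100110, col=0b111, row AND col = 0b110 = 6; 6 != 7 -> empty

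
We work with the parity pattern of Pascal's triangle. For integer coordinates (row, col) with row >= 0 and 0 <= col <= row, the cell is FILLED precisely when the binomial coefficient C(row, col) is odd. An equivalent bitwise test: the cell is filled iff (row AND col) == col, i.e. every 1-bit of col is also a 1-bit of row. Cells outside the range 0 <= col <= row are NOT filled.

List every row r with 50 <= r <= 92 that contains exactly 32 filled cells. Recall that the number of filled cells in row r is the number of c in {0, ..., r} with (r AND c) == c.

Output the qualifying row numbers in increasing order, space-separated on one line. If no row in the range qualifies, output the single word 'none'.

Answer: 55 59 61 62 79 87 91

Derivation:
Row r has 2^popcount(r) filled cells, so we need popcount(r) = log2(32) = 5.
Scan r = 50..92 and keep those with exactly 5 one-bits:
r=50=110010 popcount=3 -> skip
r=51=110011 popcount=4 -> skip
r=52=110100 popcount=3 -> skip
r=53=110101 popcount=4 -> skip
r=54=110110 popcount=4 -> skip
r=55=110111 popcount=5 -> KEEP
r=56=111000 popcount=3 -> skip
r=57=111001 popcount=4 -> skip
r=58=111010 popcount=4 -> skip
r=59=111011 popcount=5 -> KEEP
r=60=111100 popcount=4 -> skip
r=61=111101 popcount=5 -> KEEP
r=62=111110 popcount=5 -> KEEP
r=63=111111 popcount=6 -> skip
r=64=1000000 popcount=1 -> skip
r=65=1000001 popcount=2 -> skip
r=66=1000010 popcount=2 -> skip
r=67=1000011 popcount=3 -> skip
r=68=1000100 popcount=2 -> skip
r=69=1000101 popcount=3 -> skip
r=70=1000110 popcount=3 -> skip
r=71=1000111 popcount=4 -> skip
r=72=1001000 popcount=2 -> skip
r=73=1001001 popcount=3 -> skip
r=74=1001010 popcount=3 -> skip
r=75=1001011 popcount=4 -> skip
r=76=1001100 popcount=3 -> skip
r=77=1001101 popcount=4 -> skip
r=78=1001110 popcount=4 -> skip
r=79=1001111 popcount=5 -> KEEP
r=80=1010000 popcount=2 -> skip
r=81=1010001 popcount=3 -> skip
r=82=1010010 popcount=3 -> skip
r=83=1010011 popcount=4 -> skip
r=84=1010100 popcount=3 -> skip
r=85=1010101 popcount=4 -> skip
r=86=1010110 popcount=4 -> skip
r=87=1010111 popcount=5 -> KEEP
r=88=1011000 popcount=3 -> skip
r=89=1011001 popcount=4 -> skip
r=90=1011010 popcount=4 -> skip
r=91=1011011 popcount=5 -> KEEP
r=92=1011100 popcount=4 -> skip
Kept rows: 55 59 61 62 79 87 91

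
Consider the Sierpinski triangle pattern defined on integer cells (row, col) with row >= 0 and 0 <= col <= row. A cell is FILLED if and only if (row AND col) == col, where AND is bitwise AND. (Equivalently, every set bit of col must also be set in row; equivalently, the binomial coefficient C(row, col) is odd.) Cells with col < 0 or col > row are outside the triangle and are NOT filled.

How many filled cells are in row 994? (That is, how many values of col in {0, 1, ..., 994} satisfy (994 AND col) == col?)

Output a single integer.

994 in binary = 1111100010
popcount(994) = number of 1-bits in 1111100010 = 6
A col c satisfies (994 AND c) == c iff every set bit of c is also set in 994; each of the 6 set bits of 994 can independently be on or off in c.
count = 2^6 = 64

Answer: 64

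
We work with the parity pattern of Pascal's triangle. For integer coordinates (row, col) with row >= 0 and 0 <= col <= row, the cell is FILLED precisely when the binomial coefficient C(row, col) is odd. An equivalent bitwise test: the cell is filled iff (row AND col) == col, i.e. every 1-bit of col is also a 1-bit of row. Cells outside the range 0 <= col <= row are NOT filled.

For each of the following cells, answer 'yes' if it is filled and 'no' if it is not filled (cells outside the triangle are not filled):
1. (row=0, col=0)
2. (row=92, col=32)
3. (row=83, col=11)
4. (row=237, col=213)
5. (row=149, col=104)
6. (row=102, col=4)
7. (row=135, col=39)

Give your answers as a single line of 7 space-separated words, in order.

(0,0): row=0b0, col=0b0, row AND col = 0b0 = 0; 0 == 0 -> filled
(92,32): row=0b1011100, col=0b100000, row AND col = 0b0 = 0; 0 != 32 -> empty
(83,11): row=0b1010011, col=0b1011, row AND col = 0b11 = 3; 3 != 11 -> empty
(237,213): row=0b11101101, col=0b11010101, row AND col = 0b11000101 = 197; 197 != 213 -> empty
(149,104): row=0b10010101, col=0b1101000, row AND col = 0b0 = 0; 0 != 104 -> empty
(102,4): row=0b1100110, col=0b100, row AND col = 0b100 = 4; 4 == 4 -> filled
(135,39): row=0b10000111, col=0b100111, row AND col = 0b111 = 7; 7 != 39 -> empty

Answer: yes no no no no yes no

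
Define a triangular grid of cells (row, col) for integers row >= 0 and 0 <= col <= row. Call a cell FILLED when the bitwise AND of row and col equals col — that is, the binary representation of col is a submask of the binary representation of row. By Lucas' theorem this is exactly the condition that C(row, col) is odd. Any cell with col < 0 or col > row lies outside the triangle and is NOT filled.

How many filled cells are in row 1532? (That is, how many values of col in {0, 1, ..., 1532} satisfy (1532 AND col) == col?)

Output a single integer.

1532 in binary = 10111111100
popcount(1532) = number of 1-bits in 10111111100 = 8
A col c satisfies (1532 AND c) == c iff every set bit of c is also set in 1532; each of the 8 set bits of 1532 can independently be on or off in c.
count = 2^8 = 256

Answer: 256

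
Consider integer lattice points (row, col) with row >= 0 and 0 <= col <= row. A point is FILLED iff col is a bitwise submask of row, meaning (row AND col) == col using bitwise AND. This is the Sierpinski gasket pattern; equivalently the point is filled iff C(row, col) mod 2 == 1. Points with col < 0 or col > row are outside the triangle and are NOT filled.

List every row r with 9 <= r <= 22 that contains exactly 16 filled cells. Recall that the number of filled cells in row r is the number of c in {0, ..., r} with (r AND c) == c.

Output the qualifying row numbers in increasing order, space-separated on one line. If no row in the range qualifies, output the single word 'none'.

Answer: 15

Derivation:
Row r has 2^popcount(r) filled cells, so we need popcount(r) = log2(16) = 4.
Scan r = 9..22 and keep those with exactly 4 one-bits:
r=9=1001 popcount=2 -> skip
r=10=1010 popcount=2 -> skip
r=11=1011 popcount=3 -> skip
r=12=1100 popcount=2 -> skip
r=13=1101 popcount=3 -> skip
r=14=1110 popcount=3 -> skip
r=15=1111 popcount=4 -> KEEP
r=16=10000 popcount=1 -> skip
r=17=10001 popcount=2 -> skip
r=18=10010 popcount=2 -> skip
r=19=10011 popcount=3 -> skip
r=20=10100 popcount=2 -> skip
r=21=10101 popcount=3 -> skip
r=22=10110 popcount=3 -> skip
Kept rows: 15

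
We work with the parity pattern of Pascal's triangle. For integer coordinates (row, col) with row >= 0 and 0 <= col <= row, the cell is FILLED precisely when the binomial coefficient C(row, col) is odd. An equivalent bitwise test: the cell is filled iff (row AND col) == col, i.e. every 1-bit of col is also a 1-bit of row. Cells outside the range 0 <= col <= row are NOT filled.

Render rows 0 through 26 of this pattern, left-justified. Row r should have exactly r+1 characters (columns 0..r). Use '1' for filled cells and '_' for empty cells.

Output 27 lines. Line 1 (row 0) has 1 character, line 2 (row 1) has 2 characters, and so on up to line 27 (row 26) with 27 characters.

Answer: 1
11
1_1
1111
1___1
11__11
1_1_1_1
11111111
1_______1
11______11
1_1_____1_1
1111____1111
1___1___1___1
11__11__11__11
1_1_1_1_1_1_1_1
1111111111111111
1_______________1
11______________11
1_1_____________1_1
1111____________1111
1___1___________1___1
11__11__________11__11
1_1_1_1_________1_1_1_1
11111111________11111111
1_______1_______1_______1
11______11______11______11
1_1_____1_1_____1_1_____1_1

Derivation:
r0=0: 1
r1=1: 11
r2=10: 1_1
r3=11: 1111
r4=100: 1___1
r5=101: 11__11
r6=110: 1_1_1_1
r7=111: 11111111
r8=1000: 1_______1
r9=1001: 11______11
r10=1010: 1_1_____1_1
r11=1011: 1111____1111
r12=1100: 1___1___1___1
r13=1101: 11__11__11__11
r14=1110: 1_1_1_1_1_1_1_1
r15=1111: 1111111111111111
r16=10000: 1_______________1
r17=10001: 11______________11
r18=10010: 1_1_____________1_1
r19=10011: 1111____________1111
r20=10100: 1___1___________1___1
r21=10101: 11__11__________11__11
r22=10110: 1_1_1_1_________1_1_1_1
r23=10111: 11111111________11111111
r24=11000: 1_______1_______1_______1
r25=11001: 11______11______11______11
r26=11010: 1_1_____1_1_____1_1_____1_1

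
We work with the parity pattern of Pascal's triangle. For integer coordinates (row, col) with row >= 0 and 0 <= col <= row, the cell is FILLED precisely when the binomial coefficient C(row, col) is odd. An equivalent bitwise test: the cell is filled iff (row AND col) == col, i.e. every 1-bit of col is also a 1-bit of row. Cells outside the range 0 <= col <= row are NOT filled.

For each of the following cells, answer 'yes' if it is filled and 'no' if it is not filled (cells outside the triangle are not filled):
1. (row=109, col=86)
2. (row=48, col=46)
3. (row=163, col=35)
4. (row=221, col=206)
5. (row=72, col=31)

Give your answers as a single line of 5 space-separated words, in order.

(109,86): row=0b1101101, col=0b1010110, row AND col = 0b1000100 = 68; 68 != 86 -> empty
(48,46): row=0b110000, col=0b101110, row AND col = 0b100000 = 32; 32 != 46 -> empty
(163,35): row=0b10100011, col=0b100011, row AND col = 0b100011 = 35; 35 == 35 -> filled
(221,206): row=0b11011101, col=0b11001110, row AND col = 0b11001100 = 204; 204 != 206 -> empty
(72,31): row=0b1001000, col=0b11111, row AND col = 0b1000 = 8; 8 != 31 -> empty

Answer: no no yes no no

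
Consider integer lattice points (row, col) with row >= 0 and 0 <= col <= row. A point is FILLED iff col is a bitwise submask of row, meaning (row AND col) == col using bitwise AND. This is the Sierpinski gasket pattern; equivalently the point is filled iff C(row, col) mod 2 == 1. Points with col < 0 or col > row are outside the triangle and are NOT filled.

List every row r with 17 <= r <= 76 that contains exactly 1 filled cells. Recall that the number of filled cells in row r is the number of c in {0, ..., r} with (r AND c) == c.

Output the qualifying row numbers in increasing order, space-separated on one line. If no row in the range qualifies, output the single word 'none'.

Answer: none

Derivation:
Row r has 2^popcount(r) filled cells, so we need popcount(r) = log2(1) = 0.
Scan r = 17..76 and keep those with exactly 0 one-bits:
r=17=10001 popcount=2 -> skip
r=18=10010 popcount=2 -> skip
r=19=10011 popcount=3 -> skip
r=20=10100 popcount=2 -> skip
r=21=10101 popcount=3 -> skip
r=22=10110 popcount=3 -> skip
r=23=10111 popcount=4 -> skip
r=24=11000 popcount=2 -> skip
r=25=11001 popcount=3 -> skip
r=26=11010 popcount=3 -> skip
r=27=11011 popcount=4 -> skip
r=28=11100 popcount=3 -> skip
r=29=11101 popcount=4 -> skip
r=30=11110 popcount=4 -> skip
r=31=11111 popcount=5 -> skip
r=32=100000 popcount=1 -> skip
r=33=100001 popcount=2 -> skip
r=34=100010 popcount=2 -> skip
r=35=100011 popcount=3 -> skip
r=36=100100 popcount=2 -> skip
r=37=100101 popcount=3 -> skip
r=38=100110 popcount=3 -> skip
r=39=100111 popcount=4 -> skip
r=40=101000 popcount=2 -> skip
r=41=101001 popcount=3 -> skip
r=42=101010 popcount=3 -> skip
r=43=101011 popcount=4 -> skip
r=44=101100 popcount=3 -> skip
r=45=101101 popcount=4 -> skip
r=46=101110 popcount=4 -> skip
r=47=101111 popcount=5 -> skip
r=48=110000 popcount=2 -> skip
r=49=110001 popcount=3 -> skip
r=50=110010 popcount=3 -> skip
r=51=110011 popcount=4 -> skip
r=52=110100 popcount=3 -> skip
r=53=110101 popcount=4 -> skip
r=54=110110 popcount=4 -> skip
r=55=110111 popcount=5 -> skip
r=56=111000 popcount=3 -> skip
r=57=111001 popcount=4 -> skip
r=58=111010 popcount=4 -> skip
r=59=111011 popcount=5 -> skip
r=60=111100 popcount=4 -> skip
r=61=111101 popcount=5 -> skip
r=62=111110 popcount=5 -> skip
r=63=111111 popcount=6 -> skip
r=64=1000000 popcount=1 -> skip
r=65=1000001 popcount=2 -> skip
r=66=1000010 popcount=2 -> skip
r=67=1000011 popcount=3 -> skip
r=68=1000100 popcount=2 -> skip
r=69=1000101 popcount=3 -> skip
r=70=1000110 popcount=3 -> skip
r=71=1000111 popcount=4 -> skip
r=72=1001000 popcount=2 -> skip
r=73=1001001 popcount=3 -> skip
r=74=1001010 popcount=3 -> skip
r=75=1001011 popcount=4 -> skip
r=76=1001100 popcount=3 -> skip
Kept rows: none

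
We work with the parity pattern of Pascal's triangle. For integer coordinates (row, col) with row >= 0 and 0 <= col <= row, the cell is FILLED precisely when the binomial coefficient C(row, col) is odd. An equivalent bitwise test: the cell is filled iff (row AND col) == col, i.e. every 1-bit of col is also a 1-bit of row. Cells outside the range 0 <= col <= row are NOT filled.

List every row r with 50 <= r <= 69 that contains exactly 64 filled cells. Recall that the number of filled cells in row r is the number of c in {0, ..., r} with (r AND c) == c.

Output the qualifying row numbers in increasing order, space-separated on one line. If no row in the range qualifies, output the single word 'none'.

Answer: 63

Derivation:
Row r has 2^popcount(r) filled cells, so we need popcount(r) = log2(64) = 6.
Scan r = 50..69 and keep those with exactly 6 one-bits:
r=50=110010 popcount=3 -> skip
r=51=110011 popcount=4 -> skip
r=52=110100 popcount=3 -> skip
r=53=110101 popcount=4 -> skip
r=54=110110 popcount=4 -> skip
r=55=110111 popcount=5 -> skip
r=56=111000 popcount=3 -> skip
r=57=111001 popcount=4 -> skip
r=58=111010 popcount=4 -> skip
r=59=111011 popcount=5 -> skip
r=60=111100 popcount=4 -> skip
r=61=111101 popcount=5 -> skip
r=62=111110 popcount=5 -> skip
r=63=111111 popcount=6 -> KEEP
r=64=1000000 popcount=1 -> skip
r=65=1000001 popcount=2 -> skip
r=66=1000010 popcount=2 -> skip
r=67=1000011 popcount=3 -> skip
r=68=1000100 popcount=2 -> skip
r=69=1000101 popcount=3 -> skip
Kept rows: 63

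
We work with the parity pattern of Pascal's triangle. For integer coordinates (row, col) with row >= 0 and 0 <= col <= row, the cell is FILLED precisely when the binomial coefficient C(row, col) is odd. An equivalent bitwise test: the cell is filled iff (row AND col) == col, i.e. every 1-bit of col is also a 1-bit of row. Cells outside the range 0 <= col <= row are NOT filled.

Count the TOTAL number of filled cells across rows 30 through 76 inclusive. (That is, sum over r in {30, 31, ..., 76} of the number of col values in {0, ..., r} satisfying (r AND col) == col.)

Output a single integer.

r30=11110 pc4: +16 =16
r31=11111 pc5: +32 =48
r32=100000 pc1: +2 =50
r33=100001 pc2: +4 =54
r34=100010 pc2: +4 =58
r35=100011 pc3: +8 =66
r36=100100 pc2: +4 =70
r37=100101 pc3: +8 =78
r38=100110 pc3: +8 =86
r39=100111 pc4: +16 =102
r40=101000 pc2: +4 =106
r41=101001 pc3: +8 =114
r42=101010 pc3: +8 =122
r43=101011 pc4: +16 =138
r44=101100 pc3: +8 =146
r45=101101 pc4: +16 =162
r46=101110 pc4: +16 =178
r47=101111 pc5: +32 =210
r48=110000 pc2: +4 =214
r49=110001 pc3: +8 =222
r50=110010 pc3: +8 =230
r51=110011 pc4: +16 =246
r52=110100 pc3: +8 =254
r53=110101 pc4: +16 =270
r54=110110 pc4: +16 =286
r55=110111 pc5: +32 =318
r56=111000 pc3: +8 =326
r57=111001 pc4: +16 =342
r58=111010 pc4: +16 =358
r59=111011 pc5: +32 =390
r60=111100 pc4: +16 =406
r61=111101 pc5: +32 =438
r62=111110 pc5: +32 =470
r63=111111 pc6: +64 =534
r64=1000000 pc1: +2 =536
r65=1000001 pc2: +4 =540
r66=1000010 pc2: +4 =544
r67=1000011 pc3: +8 =552
r68=1000100 pc2: +4 =556
r69=1000101 pc3: +8 =564
r70=1000110 pc3: +8 =572
r71=1000111 pc4: +16 =588
r72=1001000 pc2: +4 =592
r73=1001001 pc3: +8 =600
r74=1001010 pc3: +8 =608
r75=1001011 pc4: +16 =624
r76=1001100 pc3: +8 =632

Answer: 632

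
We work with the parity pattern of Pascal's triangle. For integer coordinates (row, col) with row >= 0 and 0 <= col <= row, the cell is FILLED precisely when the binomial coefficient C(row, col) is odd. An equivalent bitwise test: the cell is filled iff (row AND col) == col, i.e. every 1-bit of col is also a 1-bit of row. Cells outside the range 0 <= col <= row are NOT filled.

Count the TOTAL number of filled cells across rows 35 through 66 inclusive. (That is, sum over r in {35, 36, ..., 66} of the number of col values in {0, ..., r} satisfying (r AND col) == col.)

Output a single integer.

r35=100011 pc3: +8 =8
r36=100100 pc2: +4 =12
r37=100101 pc3: +8 =20
r38=100110 pc3: +8 =28
r39=100111 pc4: +16 =44
r40=101000 pc2: +4 =48
r41=101001 pc3: +8 =56
r42=101010 pc3: +8 =64
r43=101011 pc4: +16 =80
r44=101100 pc3: +8 =88
r45=101101 pc4: +16 =104
r46=101110 pc4: +16 =120
r47=101111 pc5: +32 =152
r48=110000 pc2: +4 =156
r49=110001 pc3: +8 =164
r50=110010 pc3: +8 =172
r51=110011 pc4: +16 =188
r52=110100 pc3: +8 =196
r53=110101 pc4: +16 =212
r54=110110 pc4: +16 =228
r55=110111 pc5: +32 =260
r56=111000 pc3: +8 =268
r57=111001 pc4: +16 =284
r58=111010 pc4: +16 =300
r59=111011 pc5: +32 =332
r60=111100 pc4: +16 =348
r61=111101 pc5: +32 =380
r62=111110 pc5: +32 =412
r63=111111 pc6: +64 =476
r64=1000000 pc1: +2 =478
r65=1000001 pc2: +4 =482
r66=1000010 pc2: +4 =486

Answer: 486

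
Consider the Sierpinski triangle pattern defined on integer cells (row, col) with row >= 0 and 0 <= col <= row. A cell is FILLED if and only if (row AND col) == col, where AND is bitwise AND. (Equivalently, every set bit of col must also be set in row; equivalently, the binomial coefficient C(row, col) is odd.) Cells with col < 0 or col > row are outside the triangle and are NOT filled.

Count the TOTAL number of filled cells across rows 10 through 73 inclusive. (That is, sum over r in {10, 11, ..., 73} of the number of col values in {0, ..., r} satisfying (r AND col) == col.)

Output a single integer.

r10=1010 pc2: +4 =4
r11=1011 pc3: +8 =12
r12=1100 pc2: +4 =16
r13=1101 pc3: +8 =24
r14=1110 pc3: +8 =32
r15=1111 pc4: +16 =48
r16=10000 pc1: +2 =50
r17=10001 pc2: +4 =54
r18=10010 pc2: +4 =58
r19=10011 pc3: +8 =66
r20=10100 pc2: +4 =70
r21=10101 pc3: +8 =78
r22=10110 pc3: +8 =86
r23=10111 pc4: +16 =102
r24=11000 pc2: +4 =106
r25=11001 pc3: +8 =114
r26=11010 pc3: +8 =122
r27=11011 pc4: +16 =138
r28=11100 pc3: +8 =146
r29=11101 pc4: +16 =162
r30=11110 pc4: +16 =178
r31=11111 pc5: +32 =210
r32=100000 pc1: +2 =212
r33=100001 pc2: +4 =216
r34=100010 pc2: +4 =220
r35=100011 pc3: +8 =228
r36=100100 pc2: +4 =232
r37=100101 pc3: +8 =240
r38=100110 pc3: +8 =248
r39=100111 pc4: +16 =264
r40=101000 pc2: +4 =268
r41=101001 pc3: +8 =276
r42=101010 pc3: +8 =284
r43=101011 pc4: +16 =300
r44=101100 pc3: +8 =308
r45=101101 pc4: +16 =324
r46=101110 pc4: +16 =340
r47=101111 pc5: +32 =372
r48=110000 pc2: +4 =376
r49=110001 pc3: +8 =384
r50=110010 pc3: +8 =392
r51=110011 pc4: +16 =408
r52=110100 pc3: +8 =416
r53=110101 pc4: +16 =432
r54=110110 pc4: +16 =448
r55=110111 pc5: +32 =480
r56=111000 pc3: +8 =488
r57=111001 pc4: +16 =504
r58=111010 pc4: +16 =520
r59=111011 pc5: +32 =552
r60=111100 pc4: +16 =568
r61=111101 pc5: +32 =600
r62=111110 pc5: +32 =632
r63=111111 pc6: +64 =696
r64=1000000 pc1: +2 =698
r65=1000001 pc2: +4 =702
r66=1000010 pc2: +4 =706
r67=1000011 pc3: +8 =714
r68=1000100 pc2: +4 =718
r69=1000101 pc3: +8 =726
r70=1000110 pc3: +8 =734
r71=1000111 pc4: +16 =750
r72=1001000 pc2: +4 =754
r73=1001001 pc3: +8 =762

Answer: 762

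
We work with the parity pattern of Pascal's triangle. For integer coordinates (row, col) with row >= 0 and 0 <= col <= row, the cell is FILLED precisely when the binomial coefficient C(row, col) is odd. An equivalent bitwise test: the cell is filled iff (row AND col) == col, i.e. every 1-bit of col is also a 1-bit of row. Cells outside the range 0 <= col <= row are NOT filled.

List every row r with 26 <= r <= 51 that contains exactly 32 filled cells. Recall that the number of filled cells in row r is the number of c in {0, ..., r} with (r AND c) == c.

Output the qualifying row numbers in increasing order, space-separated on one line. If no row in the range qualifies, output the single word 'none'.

Answer: 31 47

Derivation:
Row r has 2^popcount(r) filled cells, so we need popcount(r) = log2(32) = 5.
Scan r = 26..51 and keep those with exactly 5 one-bits:
r=26=11010 popcount=3 -> skip
r=27=11011 popcount=4 -> skip
r=28=11100 popcount=3 -> skip
r=29=11101 popcount=4 -> skip
r=30=11110 popcount=4 -> skip
r=31=11111 popcount=5 -> KEEP
r=32=100000 popcount=1 -> skip
r=33=100001 popcount=2 -> skip
r=34=100010 popcount=2 -> skip
r=35=100011 popcount=3 -> skip
r=36=100100 popcount=2 -> skip
r=37=100101 popcount=3 -> skip
r=38=100110 popcount=3 -> skip
r=39=100111 popcount=4 -> skip
r=40=101000 popcount=2 -> skip
r=41=101001 popcount=3 -> skip
r=42=101010 popcount=3 -> skip
r=43=101011 popcount=4 -> skip
r=44=101100 popcount=3 -> skip
r=45=101101 popcount=4 -> skip
r=46=101110 popcount=4 -> skip
r=47=101111 popcount=5 -> KEEP
r=48=110000 popcount=2 -> skip
r=49=110001 popcount=3 -> skip
r=50=110010 popcount=3 -> skip
r=51=110011 popcount=4 -> skip
Kept rows: 31 47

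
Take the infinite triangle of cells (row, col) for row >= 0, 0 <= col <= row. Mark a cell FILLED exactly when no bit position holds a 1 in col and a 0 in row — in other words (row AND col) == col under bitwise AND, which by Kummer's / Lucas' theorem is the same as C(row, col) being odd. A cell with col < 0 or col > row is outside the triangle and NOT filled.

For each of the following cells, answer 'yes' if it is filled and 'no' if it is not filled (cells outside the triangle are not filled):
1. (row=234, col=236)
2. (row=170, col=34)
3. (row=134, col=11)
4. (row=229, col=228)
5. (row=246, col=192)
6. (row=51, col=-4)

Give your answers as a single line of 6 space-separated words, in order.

Answer: no yes no yes yes no

Derivation:
(234,236): col outside [0, 234] -> not filled
(170,34): row=0b10101010, col=0b100010, row AND col = 0b100010 = 34; 34 == 34 -> filled
(134,11): row=0b10000110, col=0b1011, row AND col = 0b10 = 2; 2 != 11 -> empty
(229,228): row=0b11100101, col=0b11100100, row AND col = 0b11100100 = 228; 228 == 228 -> filled
(246,192): row=0b11110110, col=0b11000000, row AND col = 0b11000000 = 192; 192 == 192 -> filled
(51,-4): col outside [0, 51] -> not filled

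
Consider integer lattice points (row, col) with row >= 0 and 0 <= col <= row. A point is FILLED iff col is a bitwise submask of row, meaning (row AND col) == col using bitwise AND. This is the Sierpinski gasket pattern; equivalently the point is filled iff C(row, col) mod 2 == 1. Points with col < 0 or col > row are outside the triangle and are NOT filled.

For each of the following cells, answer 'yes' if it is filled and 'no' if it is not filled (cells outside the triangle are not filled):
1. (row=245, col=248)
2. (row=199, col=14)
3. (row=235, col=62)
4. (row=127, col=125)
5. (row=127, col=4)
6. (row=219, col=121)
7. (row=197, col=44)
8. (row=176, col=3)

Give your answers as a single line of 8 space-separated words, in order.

Answer: no no no yes yes no no no

Derivation:
(245,248): col outside [0, 245] -> not filled
(199,14): row=0b11000111, col=0b1110, row AND col = 0b110 = 6; 6 != 14 -> empty
(235,62): row=0b11101011, col=0b111110, row AND col = 0b101010 = 42; 42 != 62 -> empty
(127,125): row=0b1111111, col=0b1111101, row AND col = 0b1111101 = 125; 125 == 125 -> filled
(127,4): row=0b1111111, col=0b100, row AND col = 0b100 = 4; 4 == 4 -> filled
(219,121): row=0b11011011, col=0b1111001, row AND col = 0b1011001 = 89; 89 != 121 -> empty
(197,44): row=0b11000101, col=0b101100, row AND col = 0b100 = 4; 4 != 44 -> empty
(176,3): row=0b10110000, col=0b11, row AND col = 0b0 = 0; 0 != 3 -> empty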